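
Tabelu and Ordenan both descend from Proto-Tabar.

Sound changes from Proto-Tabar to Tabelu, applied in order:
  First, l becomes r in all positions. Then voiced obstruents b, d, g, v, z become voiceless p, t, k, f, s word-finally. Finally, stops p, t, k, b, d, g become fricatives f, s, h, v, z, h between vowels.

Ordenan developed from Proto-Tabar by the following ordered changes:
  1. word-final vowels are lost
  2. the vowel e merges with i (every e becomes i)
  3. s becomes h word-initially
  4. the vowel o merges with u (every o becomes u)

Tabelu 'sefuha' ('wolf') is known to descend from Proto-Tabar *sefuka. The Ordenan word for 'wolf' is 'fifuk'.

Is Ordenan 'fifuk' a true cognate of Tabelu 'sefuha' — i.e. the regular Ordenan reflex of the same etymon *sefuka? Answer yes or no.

no

Derive the expected Ordenan reflex of *sefuka:
Ordenan: start from *sefuka.
  rule 1 (apocope): sefuka → sefuk
  rule 2 (vowel merger): sefuk → sifuk
  rule 3 (debuccalisation): sifuk → hifuk
  rule 4: no change — hifuk
  ⇒ Ordenan hifuk
The regular Ordenan reflex would be 'hifuk', but the attested form is 'fifuk'. The correspondence is irregular, so they are not cognates (the Ordenan form has a different source).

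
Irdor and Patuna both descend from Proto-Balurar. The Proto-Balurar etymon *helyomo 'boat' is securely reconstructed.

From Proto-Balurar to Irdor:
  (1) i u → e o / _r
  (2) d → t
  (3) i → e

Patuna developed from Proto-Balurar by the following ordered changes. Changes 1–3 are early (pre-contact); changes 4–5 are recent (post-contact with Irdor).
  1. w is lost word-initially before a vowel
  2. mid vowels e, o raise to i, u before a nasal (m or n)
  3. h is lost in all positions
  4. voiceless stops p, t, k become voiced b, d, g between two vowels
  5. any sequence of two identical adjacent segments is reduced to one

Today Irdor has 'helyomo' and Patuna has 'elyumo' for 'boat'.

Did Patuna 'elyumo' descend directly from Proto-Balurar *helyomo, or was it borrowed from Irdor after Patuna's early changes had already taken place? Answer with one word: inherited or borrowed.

If inherited, *helyomo would pass through all of Patuna's changes:
Patuna: start from *helyomo.
  rule 1: no change — helyomo
  rule 2 (pre-nasal raising): helyomo → helyumo
  rule 3 (h-loss): helyumo → elyumo
  rule 4: no change — elyumo
  rule 5: no change — elyumo
  ⇒ Patuna elyumo
If borrowed from Irdor 'helyomo' after the early changes, it would undergo only the recent ones:
  rule 4 (intervocalic voicing): no change (helyomo)
  rule 5 (degemination): no change (helyomo)
  ⇒ as a loan: helyomo
Patuna 'elyumo' matches the inherited outcome exactly, so it is an inherited cognate, not a loan.

inherited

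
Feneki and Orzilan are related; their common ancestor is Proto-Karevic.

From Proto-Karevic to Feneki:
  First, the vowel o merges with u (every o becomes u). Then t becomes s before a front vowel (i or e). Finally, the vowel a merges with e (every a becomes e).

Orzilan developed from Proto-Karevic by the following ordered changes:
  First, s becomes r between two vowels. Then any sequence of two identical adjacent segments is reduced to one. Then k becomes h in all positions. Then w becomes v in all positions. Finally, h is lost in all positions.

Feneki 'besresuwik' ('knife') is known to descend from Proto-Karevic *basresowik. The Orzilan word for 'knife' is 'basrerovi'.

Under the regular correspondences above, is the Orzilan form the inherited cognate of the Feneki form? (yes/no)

Derive the expected Orzilan reflex of *basresowik:
Orzilan: start from *basresowik.
  rule 1 (rhotacism): basresowik → basrerowik
  rule 2: no change — basrerowik
  rule 3 (unconditioned shift): basrerowik → basrerowih
  rule 4 (unconditioned shift): basrerowih → basrerovih
  rule 5 (h-loss): basrerovih → basrerovi
  ⇒ Orzilan basrerovi
Orzilan 'basrerovi' matches the regular reflex exactly, so the pair is cognate.

yes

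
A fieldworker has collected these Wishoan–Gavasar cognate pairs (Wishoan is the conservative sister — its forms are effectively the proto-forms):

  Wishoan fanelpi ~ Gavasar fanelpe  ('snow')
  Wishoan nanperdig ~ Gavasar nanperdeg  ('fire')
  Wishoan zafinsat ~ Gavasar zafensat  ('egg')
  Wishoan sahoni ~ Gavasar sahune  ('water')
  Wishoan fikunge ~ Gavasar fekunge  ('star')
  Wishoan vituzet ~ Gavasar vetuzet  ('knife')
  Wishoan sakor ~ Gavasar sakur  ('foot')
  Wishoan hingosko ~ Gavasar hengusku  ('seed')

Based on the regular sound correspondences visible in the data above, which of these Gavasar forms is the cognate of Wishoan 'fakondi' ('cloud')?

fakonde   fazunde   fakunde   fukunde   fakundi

sahoni ~ sahune — Wishoan o corresponds to Gavasar u after a consonant, before a nasal.
fanelpi ~ fanelpe, sahoni ~ sahune — Wishoan i corresponds to Gavasar e word-finally.
Applying these to Wishoan 'fakondi':
  fakondi → fakundi   (o→u after a consonant, before a nasal)
  fakundi → fakunde   (i→e word-finally)
So the Gavasar cognate is 'fakunde'.

fakunde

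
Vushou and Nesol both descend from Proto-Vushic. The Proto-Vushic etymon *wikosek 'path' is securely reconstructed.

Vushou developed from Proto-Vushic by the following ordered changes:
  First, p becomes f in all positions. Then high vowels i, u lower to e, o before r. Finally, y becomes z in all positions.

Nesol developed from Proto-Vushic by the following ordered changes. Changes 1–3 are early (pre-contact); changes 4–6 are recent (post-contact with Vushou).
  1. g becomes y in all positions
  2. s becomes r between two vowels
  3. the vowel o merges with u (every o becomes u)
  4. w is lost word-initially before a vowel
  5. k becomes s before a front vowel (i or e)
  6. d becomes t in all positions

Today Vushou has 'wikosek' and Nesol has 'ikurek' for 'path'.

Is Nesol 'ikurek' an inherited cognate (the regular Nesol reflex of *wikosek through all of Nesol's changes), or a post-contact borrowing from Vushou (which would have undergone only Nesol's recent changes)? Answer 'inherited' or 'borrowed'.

If inherited, *wikosek would pass through all of Nesol's changes:
Nesol: start from *wikosek.
  rule 1: no change — wikosek
  rule 2 (rhotacism): wikosek → wikorek
  rule 3 (vowel merger): wikorek → wikurek
  rule 4 (glide loss): wikurek → ikurek
  rule 5: no change — ikurek
  rule 6: no change — ikurek
  ⇒ Nesol ikurek
If borrowed from Vushou 'wikosek' after the early changes, it would undergo only the recent ones:
  rule 4 (glide loss): wikosek → ikosek
  rule 5 (palatalisation): no change (ikosek)
  rule 6 (unconditioned shift): no change (ikosek)
  ⇒ as a loan: ikosek
Nesol 'ikurek' matches the inherited outcome exactly, so it is an inherited cognate, not a loan.

inherited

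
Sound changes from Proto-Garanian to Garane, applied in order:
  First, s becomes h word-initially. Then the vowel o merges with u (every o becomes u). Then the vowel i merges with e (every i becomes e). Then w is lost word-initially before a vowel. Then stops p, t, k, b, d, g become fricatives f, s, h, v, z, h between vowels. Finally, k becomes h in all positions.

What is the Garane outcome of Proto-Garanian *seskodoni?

Garane: *seskodoni
  seskodoni → heskodoni   [debuccalisation]
  heskodoni → heskuduni   [vowel merger]
  heskuduni → heskudune   [vowel merger]
  heskudune (rule 4 does not apply)
  heskudune → heskuzune   [intervocalic lenition]
  heskuzune → heshuzune   [unconditioned shift]
  giving Garane heshuzune.

heshuzune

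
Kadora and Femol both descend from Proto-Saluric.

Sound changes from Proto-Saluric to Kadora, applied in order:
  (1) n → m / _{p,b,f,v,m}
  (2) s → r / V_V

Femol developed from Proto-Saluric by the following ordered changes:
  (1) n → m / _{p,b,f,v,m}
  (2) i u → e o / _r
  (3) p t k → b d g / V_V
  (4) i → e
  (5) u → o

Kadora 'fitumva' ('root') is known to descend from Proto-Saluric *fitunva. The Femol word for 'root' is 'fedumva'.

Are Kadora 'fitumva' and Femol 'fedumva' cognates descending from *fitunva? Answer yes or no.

Derive the expected Femol reflex of *fitunva:
Femol: start from *fitunva.
  rule 1 (nasal place assimilation): fitunva → fitumva
  rule 2: no change — fitumva
  rule 3 (intervocalic voicing): fitumva → fidumva
  rule 4 (vowel merger): fidumva → fedumva
  rule 5 (vowel merger): fedumva → fedomva
  ⇒ Femol fedomva
The regular Femol reflex would be 'fedomva', but the attested form is 'fedumva'. The correspondence is irregular, so they are not cognates (the Femol form has a different source).

no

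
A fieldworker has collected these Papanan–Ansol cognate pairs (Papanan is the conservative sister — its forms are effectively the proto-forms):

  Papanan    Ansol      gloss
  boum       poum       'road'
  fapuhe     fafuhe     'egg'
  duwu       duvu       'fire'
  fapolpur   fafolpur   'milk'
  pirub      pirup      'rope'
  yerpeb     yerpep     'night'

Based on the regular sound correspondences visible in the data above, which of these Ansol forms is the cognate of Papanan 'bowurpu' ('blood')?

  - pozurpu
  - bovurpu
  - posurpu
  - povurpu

boum ~ poum — Papanan b corresponds to Ansol p word-initially before a back vowel.
duwu ~ duvu — Papanan w corresponds to Ansol v between vowels (before a back vowel).
Applying these to Papanan 'bowurpu':
  bowurpu → powurpu   (b→p word-initially before a back vowel)
  powurpu → povurpu   (w→v between vowels (before a back vowel))
So the Ansol cognate is 'povurpu'.

povurpu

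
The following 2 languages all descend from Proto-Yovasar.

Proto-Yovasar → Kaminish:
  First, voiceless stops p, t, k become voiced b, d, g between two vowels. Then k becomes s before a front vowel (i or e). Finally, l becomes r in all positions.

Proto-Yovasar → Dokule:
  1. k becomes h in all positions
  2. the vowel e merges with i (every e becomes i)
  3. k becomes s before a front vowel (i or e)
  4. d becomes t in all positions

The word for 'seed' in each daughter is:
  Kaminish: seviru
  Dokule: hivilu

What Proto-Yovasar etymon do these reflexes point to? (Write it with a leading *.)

Position 5: Kaminish has r, Dokule has l. Dokule preserves l here (none of its changes turn any other segment into l), so the proto-segment is *l.
Position 2: Kaminish has e, Dokule has i. Kaminish preserves e here (none of its changes turn any other segment into e), so the proto-segment is *e.
Position 1: Kaminish has s, Dokule has h. Taking the neighbouring segments as reconstructed: Kaminish s could go back to *k or *s; Dokule h could go back to *k or *h — the one source consistent with every daughter is *k.
The remaining positions agree across the daughters. Check the candidate against every language:
Kaminish: *kevilu > sevilu > seviru  (by palatalisation, unconditioned shift)
Dokule: *kevilu > hevilu > hivilu  (by unconditioned shift, vowel merger)
Only *kevilu yields all of Kaminish seviru, Dokule hivilu.

*kevilu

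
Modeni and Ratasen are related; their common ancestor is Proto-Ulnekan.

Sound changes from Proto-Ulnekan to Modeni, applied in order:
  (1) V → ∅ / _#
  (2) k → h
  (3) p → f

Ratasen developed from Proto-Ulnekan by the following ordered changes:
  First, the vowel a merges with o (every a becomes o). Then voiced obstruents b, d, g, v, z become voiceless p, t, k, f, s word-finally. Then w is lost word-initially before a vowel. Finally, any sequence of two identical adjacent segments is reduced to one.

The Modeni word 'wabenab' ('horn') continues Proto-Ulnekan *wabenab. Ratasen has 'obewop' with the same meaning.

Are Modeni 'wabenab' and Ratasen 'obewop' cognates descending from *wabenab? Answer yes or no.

no

Derive the expected Ratasen reflex of *wabenab:
Ratasen: *wabenab
  wabenab → wobenob   [vowel merger]
  wobenob → wobenop   [final devoicing]
  wobenop → obenop   [glide loss]
  obenop (rule 4 does not apply)
  giving Ratasen obenop.
The regular Ratasen reflex would be 'obenop', but the attested form is 'obewop'. The correspondence is irregular, so they are not cognates (the Ratasen form has a different source).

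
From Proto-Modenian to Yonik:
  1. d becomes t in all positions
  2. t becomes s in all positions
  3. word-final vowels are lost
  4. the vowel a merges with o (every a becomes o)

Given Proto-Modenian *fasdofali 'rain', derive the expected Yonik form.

Yonik: start from *fasdofali.
  rule 1 (unconditioned shift): fasdofali → fastofali
  rule 2 (unconditioned shift): fastofali → fassofali
  rule 3 (apocope): fassofali → fassofal
  rule 4 (vowel merger): fassofal → fossofol
  ⇒ Yonik fossofol

fossofol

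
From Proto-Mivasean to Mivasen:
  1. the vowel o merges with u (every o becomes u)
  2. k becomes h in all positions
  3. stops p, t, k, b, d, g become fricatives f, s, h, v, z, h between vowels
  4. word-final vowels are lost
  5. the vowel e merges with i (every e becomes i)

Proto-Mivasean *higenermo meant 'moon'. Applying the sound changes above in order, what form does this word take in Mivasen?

Mivasen: *higenermo
  higenermo → higenermu   [vowel merger]
  higenermu (rule 2 does not apply)
  higenermu → hihenermu   [intervocalic lenition]
  hihenermu → hihenerm   [apocope]
  hihenerm → hihinirm   [vowel merger]
  giving Mivasen hihinirm.

hihinirm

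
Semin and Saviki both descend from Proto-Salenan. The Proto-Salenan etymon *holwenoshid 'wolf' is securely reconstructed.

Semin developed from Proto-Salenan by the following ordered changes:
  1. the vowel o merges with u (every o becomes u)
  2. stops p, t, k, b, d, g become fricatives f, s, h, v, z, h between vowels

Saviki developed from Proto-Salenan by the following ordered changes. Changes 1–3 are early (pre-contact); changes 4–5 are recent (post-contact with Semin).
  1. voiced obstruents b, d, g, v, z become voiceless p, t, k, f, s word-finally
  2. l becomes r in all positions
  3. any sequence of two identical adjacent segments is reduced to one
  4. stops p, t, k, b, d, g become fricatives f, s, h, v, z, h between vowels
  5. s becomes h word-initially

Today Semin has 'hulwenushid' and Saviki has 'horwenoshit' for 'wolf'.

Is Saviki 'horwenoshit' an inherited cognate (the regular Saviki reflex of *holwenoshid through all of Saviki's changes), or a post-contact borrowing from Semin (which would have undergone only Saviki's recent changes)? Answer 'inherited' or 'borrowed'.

If inherited, *holwenoshid would pass through all of Saviki's changes:
Saviki: start from *holwenoshid.
  rule 1 (final devoicing): holwenoshid → holwenoshit
  rule 2 (unconditioned shift): holwenoshit → horwenoshit
  rule 3: no change — horwenoshit
  rule 4: no change — horwenoshit
  rule 5: no change — horwenoshit
  ⇒ Saviki horwenoshit
If borrowed from Semin 'hulwenushid' after the early changes, it would undergo only the recent ones:
  rule 4 (intervocalic lenition): no change (hulwenushid)
  rule 5 (debuccalisation): no change (hulwenushid)
  ⇒ as a loan: hulwenushid
Saviki 'horwenoshit' matches the inherited outcome exactly, so it is an inherited cognate, not a loan.

inherited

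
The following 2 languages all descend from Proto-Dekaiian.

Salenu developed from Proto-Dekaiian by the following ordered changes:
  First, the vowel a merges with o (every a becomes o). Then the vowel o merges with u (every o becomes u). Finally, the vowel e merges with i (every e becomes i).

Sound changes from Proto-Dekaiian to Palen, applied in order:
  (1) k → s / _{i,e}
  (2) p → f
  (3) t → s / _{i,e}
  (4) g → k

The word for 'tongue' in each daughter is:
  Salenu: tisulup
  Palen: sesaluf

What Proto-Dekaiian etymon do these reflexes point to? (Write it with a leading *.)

*tesalup

Position 1: Salenu has t, Palen has s. Salenu preserves t here (none of its changes turn any other segment into t), so the proto-segment is *t.
Position 4: Salenu has u, Palen has a. Palen preserves a here (none of its changes turn any other segment into a), so the proto-segment is *a.
Continuing position by position gives *tesalup; check it forward:
Salenu: start from *tesalup.
  rule 1 (vowel merger): tesalup → tesolup
  rule 2 (vowel merger): tesolup → tesulup
  rule 3 (vowel merger): tesulup → tisulup
  ⇒ Salenu tisulup
Palen: *tesalup
  tesalup (rule 1 does not apply)
  tesalup → tesaluf   [unconditioned shift]
  tesaluf → sesaluf   [palatalisation]
  sesaluf (rule 4 does not apply)
  giving Palen sesaluf.
No other proto-form is consistent with every reflex, so the reconstruction is *tesalup.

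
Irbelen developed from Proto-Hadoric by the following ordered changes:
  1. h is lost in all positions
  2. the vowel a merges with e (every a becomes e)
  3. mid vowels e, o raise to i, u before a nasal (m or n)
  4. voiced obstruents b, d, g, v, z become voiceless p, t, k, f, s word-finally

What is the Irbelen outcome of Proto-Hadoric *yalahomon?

Irbelen: start from *yalahomon.
  rule 1 (h-loss): yalahomon → yalaomon
  rule 2 (vowel merger): yalaomon → yeleomon
  rule 3 (pre-nasal raising): yeleomon → yeleumun
  rule 4: no change — yeleumun
  ⇒ Irbelen yeleumun

yeleumun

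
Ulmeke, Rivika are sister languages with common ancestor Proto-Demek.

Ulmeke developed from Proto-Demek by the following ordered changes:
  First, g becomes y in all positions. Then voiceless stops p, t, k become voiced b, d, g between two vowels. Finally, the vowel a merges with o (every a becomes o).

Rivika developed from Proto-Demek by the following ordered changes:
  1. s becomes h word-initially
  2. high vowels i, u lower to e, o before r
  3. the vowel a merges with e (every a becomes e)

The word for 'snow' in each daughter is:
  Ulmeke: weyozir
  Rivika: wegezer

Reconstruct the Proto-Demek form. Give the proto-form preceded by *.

Position 3: Ulmeke has y, Rivika has g. Rivika preserves g here (none of its changes turn any other segment into g), so the proto-segment is *g.
Position 4: Ulmeke has o, Rivika has e. Taking the neighbouring segments as reconstructed: Ulmeke o could go back to *a or *o; Rivika e could go back to *a or *e — the one source consistent with every daughter is *a.
Position 6: Ulmeke has i, Rivika has e. Ulmeke preserves i here (none of its changes turn any other segment into i), so the proto-segment is *i.
This points to *wegazir. Verify forward in each daughter:
Ulmeke: *wegazir > weyazir > weyozir  (by unconditioned shift, vowel merger)
Rivika: *wegazir
  wegazir (rule 1 does not apply)
  wegazir → wegazer   [pre-rhotic lowering]
  wegazer → wegezer   [vowel merger]
  giving Rivika wegezer.
No other proto-form is consistent with every reflex, so the reconstruction is *wegazir.

*wegazir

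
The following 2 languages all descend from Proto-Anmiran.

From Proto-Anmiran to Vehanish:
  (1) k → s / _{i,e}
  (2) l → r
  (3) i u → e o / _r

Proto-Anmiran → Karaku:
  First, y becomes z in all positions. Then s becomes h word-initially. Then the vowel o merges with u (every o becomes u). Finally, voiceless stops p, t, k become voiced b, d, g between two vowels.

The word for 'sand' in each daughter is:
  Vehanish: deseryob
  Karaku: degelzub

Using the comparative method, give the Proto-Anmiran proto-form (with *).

*dekelyob

Position 3: Vehanish has s, Karaku has g. Taking the neighbouring segments as reconstructed: Vehanish s could go back to *k or *s; Karaku g could go back to *k or *g — the one source consistent with every daughter is *k.
Position 6: Vehanish has y, Karaku has z. Vehanish preserves y here (none of its changes turn any other segment into y), so the proto-segment is *y.
Position 7: Vehanish has o, Karaku has u. Taking the neighbouring segments as reconstructed: Vehanish o can only go back to *o; Karaku u could go back to *o or *u — the one source consistent with every daughter is *o.
Verify the candidate proto-form against each daughter:
Vehanish: *dekelyob > deselyob > deseryob  (by palatalisation, unconditioned shift)
Karaku: *dekelyob
  dekelyob → dekelzob   [unconditioned shift]
  dekelzob (rule 2 does not apply)
  dekelzob → dekelzub   [vowel merger]
  dekelzub → degelzub   [intervocalic voicing]
  giving Karaku degelzub.
*dekelyob is the unique common source.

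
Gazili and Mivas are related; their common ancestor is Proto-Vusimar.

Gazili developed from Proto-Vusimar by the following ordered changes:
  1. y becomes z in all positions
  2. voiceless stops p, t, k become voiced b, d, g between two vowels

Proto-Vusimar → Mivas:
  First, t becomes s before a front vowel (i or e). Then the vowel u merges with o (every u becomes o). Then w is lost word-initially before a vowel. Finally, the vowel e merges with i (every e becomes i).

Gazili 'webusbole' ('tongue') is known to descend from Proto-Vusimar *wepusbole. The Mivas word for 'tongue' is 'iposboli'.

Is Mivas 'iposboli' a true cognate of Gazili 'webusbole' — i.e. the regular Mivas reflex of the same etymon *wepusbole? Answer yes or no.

yes

Derive the expected Mivas reflex of *wepusbole:
Mivas: *wepusbole
  wepusbole (rule 1 does not apply)
  wepusbole → weposbole   [vowel merger]
  weposbole → eposbole   [glide loss]
  eposbole → iposboli   [vowel merger]
  giving Mivas iposboli.
Mivas 'iposboli' matches the regular reflex exactly, so the pair is cognate.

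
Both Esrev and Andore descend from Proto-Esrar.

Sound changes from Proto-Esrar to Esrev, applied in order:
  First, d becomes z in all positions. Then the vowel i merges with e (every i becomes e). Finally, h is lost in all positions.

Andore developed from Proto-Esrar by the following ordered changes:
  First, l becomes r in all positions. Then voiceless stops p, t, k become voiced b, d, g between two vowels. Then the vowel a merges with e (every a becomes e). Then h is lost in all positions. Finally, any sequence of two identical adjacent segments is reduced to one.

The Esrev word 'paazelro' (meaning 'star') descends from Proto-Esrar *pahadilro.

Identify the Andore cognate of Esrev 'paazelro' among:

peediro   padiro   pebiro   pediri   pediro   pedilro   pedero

Andore: start from *pahadilro.
  rule 1 (unconditioned shift): pahadilro → pahadirro
  rule 2: no change — pahadirro
  rule 3 (vowel merger): pahadirro → pehedirro
  rule 4 (h-loss): pehedirro → peedirro
  rule 5 (degemination): peedirro → pediro
  ⇒ Andore pediro

pediro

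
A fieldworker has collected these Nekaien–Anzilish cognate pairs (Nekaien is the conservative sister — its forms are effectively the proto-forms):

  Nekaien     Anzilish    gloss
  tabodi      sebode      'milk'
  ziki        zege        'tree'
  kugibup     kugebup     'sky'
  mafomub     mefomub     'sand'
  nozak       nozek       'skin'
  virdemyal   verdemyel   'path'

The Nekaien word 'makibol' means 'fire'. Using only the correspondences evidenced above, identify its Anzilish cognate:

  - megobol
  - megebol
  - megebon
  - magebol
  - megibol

nozak ~ nozek, virdemyal ~ verdemyel — Nekaien a corresponds to Anzilish e after a consonant, before a consonant other than r, m, n, p, b, f, v.
ziki ~ zege — Nekaien k corresponds to Anzilish g between vowels (before a front vowel).
kugibup ~ kugebup — Nekaien i corresponds to Anzilish e after a consonant, before a labial obstruent.
Applying these to Nekaien 'makibol':
  makibol → mekibol   (a→e after a consonant, before a consonant other than r, m, n, p, b, f, v)
  mekibol → megibol   (k→g between vowels (before a front vowel))
  megibol → megebol   (i→e after a consonant, before a labial obstruent)
So the Anzilish cognate is 'megebol'.

megebol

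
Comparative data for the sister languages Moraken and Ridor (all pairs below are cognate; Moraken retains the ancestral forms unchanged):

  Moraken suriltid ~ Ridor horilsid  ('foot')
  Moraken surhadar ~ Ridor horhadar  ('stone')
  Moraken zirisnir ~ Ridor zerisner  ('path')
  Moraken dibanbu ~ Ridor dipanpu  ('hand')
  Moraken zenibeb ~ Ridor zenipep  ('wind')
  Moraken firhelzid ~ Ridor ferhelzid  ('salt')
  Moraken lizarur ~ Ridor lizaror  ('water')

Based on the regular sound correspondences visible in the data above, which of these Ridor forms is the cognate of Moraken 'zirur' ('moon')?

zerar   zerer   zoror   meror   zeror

zirisnir ~ zerisner, firhelzid ~ ferhelzid — Moraken i corresponds to Ridor e after a consonant, before r.
suriltid ~ horilsid, surhadar ~ horhadar — Moraken u corresponds to Ridor o after a consonant, before r.
Applying these to Moraken 'zirur':
  zirur → zerur   (i→e after a consonant, before r)
  zerur → zeror   (u→o after a consonant, before r)
So the Ridor cognate is 'zeror'.

zeror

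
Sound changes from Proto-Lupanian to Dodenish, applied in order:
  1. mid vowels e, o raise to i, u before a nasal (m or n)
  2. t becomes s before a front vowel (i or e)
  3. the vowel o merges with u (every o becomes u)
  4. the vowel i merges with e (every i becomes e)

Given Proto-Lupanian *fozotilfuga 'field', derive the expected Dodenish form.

Dodenish: *fozotilfuga > fozosilfuga > fuzusilfuga > fuzuselfuga  (by palatalisation, vowel merger, vowel merger)

fuzuselfuga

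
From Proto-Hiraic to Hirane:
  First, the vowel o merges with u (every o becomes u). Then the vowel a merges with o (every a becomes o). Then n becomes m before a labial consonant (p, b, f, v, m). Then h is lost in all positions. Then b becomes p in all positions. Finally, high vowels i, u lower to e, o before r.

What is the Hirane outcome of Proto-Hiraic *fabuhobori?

fopuupori

Hirane: *fabuhobori > fabuhuburi > fobuhuburi > fobuuburi > fopuupuri > fopuupori  (by vowel merger, vowel merger, h-loss, unconditioned shift, pre-rhotic lowering)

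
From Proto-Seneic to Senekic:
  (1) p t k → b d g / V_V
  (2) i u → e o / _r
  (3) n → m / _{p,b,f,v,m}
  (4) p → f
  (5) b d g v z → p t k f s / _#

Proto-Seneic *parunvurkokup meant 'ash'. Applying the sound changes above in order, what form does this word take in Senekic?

farumvorkoguf

Senekic: *parunvurkokup
  parunvurkokup → parunvurkogup   [intervocalic voicing]
  parunvurkogup → parunvorkogup   [pre-rhotic lowering]
  parunvorkogup → parumvorkogup   [nasal place assimilation]
  parumvorkogup → farumvorkoguf   [unconditioned shift]
  farumvorkoguf (rule 5 does not apply)
  giving Senekic farumvorkoguf.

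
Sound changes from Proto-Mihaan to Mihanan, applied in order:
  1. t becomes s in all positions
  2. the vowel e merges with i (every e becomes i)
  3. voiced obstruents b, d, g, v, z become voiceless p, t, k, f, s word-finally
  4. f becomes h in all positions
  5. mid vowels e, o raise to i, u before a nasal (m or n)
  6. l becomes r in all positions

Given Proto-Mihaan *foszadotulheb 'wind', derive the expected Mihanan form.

hoszadosurhip

Mihanan: start from *foszadotulheb.
  rule 1 (unconditioned shift): foszadotulheb → foszadosulheb
  rule 2 (vowel merger): foszadosulheb → foszadosulhib
  rule 3 (final devoicing): foszadosulhib → foszadosulhip
  rule 4 (unconditioned shift): foszadosulhip → hoszadosulhip
  rule 5: no change — hoszadosulhip
  rule 6 (unconditioned shift): hoszadosulhip → hoszadosurhip
  ⇒ Mihanan hoszadosurhip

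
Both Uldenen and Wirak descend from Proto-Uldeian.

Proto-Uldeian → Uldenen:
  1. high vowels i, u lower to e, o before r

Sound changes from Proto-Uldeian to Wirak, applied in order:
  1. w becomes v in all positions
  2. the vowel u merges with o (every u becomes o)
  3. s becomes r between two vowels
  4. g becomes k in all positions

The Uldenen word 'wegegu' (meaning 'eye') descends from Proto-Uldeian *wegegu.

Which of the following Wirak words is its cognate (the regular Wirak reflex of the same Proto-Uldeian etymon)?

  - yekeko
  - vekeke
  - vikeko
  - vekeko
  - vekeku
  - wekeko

Wirak: *wegegu
  wegegu → vegegu   [unconditioned shift]
  vegegu → vegego   [vowel merger]
  vegego (rule 3 does not apply)
  vegego → vekeko   [unconditioned shift]
  giving Wirak vekeko.
The other candidates each miss or misapply at least one Wirak change.

vekeko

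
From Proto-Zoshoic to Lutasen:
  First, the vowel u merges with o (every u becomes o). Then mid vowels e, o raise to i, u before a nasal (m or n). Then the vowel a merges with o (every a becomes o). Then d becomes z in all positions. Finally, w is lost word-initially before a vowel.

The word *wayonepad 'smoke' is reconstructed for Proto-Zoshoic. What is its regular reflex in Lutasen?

Lutasen: *wayonepad > wayunepad > woyunepod > woyunepoz > oyunepoz  (by pre-nasal raising, vowel merger, unconditioned shift, glide loss)

oyunepoz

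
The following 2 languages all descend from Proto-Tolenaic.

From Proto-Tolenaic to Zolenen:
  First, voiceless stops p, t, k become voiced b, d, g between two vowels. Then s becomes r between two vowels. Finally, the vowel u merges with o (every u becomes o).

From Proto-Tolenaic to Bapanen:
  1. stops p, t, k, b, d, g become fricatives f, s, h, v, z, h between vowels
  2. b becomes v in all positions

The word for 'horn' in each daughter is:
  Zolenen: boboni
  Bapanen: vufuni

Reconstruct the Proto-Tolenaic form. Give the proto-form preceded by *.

*bupuni

Position 4: Zolenen has o, Bapanen has u. Bapanen preserves u here (none of its changes turn any other segment into u), so the proto-segment is *u.
Position 1: Zolenen has b, Bapanen has v. Taking the neighbouring segments as reconstructed: Zolenen b can only go back to *b; Bapanen v could go back to *b or *v — the one source consistent with every daughter is *b.
Continuing position by position gives *bupuni; check it forward:
Zolenen: *bupuni > bubuni > boboni  (by intervocalic voicing, vowel merger)
Bapanen: *bupuni > bufuni > vufuni  (by intervocalic lenition, unconditioned shift)
No other proto-form is consistent with every reflex, so the reconstruction is *bupuni.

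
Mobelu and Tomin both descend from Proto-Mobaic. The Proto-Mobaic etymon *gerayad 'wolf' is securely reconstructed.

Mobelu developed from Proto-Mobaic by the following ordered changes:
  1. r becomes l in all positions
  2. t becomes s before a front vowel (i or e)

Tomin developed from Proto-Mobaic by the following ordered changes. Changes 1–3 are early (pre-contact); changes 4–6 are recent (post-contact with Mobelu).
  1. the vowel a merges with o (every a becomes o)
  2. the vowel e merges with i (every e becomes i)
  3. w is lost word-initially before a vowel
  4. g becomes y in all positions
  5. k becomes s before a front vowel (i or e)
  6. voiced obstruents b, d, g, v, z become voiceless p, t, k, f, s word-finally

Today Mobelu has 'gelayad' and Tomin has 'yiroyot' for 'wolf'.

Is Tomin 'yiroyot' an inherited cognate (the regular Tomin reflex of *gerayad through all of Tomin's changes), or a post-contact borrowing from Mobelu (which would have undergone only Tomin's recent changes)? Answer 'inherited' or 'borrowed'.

inherited

If inherited, *gerayad would pass through all of Tomin's changes:
Tomin: *gerayad > geroyod > giroyod > yiroyod > yiroyot  (by vowel merger, vowel merger, unconditioned shift, final devoicing)
If borrowed from Mobelu 'gelayad' after the early changes, it would undergo only the recent ones:
  rule 4 (unconditioned shift): gelayad → yelayad
  rule 5 (palatalisation): no change (yelayad)
  rule 6 (final devoicing): yelayad → yelayat
  ⇒ as a loan: yelayat
Tomin 'yiroyot' matches the inherited outcome exactly, so it is an inherited cognate, not a loan.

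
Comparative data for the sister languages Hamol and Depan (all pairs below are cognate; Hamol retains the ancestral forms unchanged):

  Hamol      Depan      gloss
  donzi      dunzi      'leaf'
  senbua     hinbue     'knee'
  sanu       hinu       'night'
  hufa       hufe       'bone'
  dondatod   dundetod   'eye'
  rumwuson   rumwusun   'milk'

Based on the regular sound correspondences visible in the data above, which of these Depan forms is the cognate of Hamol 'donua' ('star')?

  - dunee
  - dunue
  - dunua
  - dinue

dunue

donzi ~ dunzi, dondatod ~ dundetod — Hamol o corresponds to Depan u after a consonant, before a nasal.
senbua ~ hinbue — Hamol a corresponds to Depan e word-finally.
Applying these to Hamol 'donua':
  donua → dunua   (o→u after a consonant, before a nasal)
  dunua → dunue   (a→e word-finally)
So the Depan cognate is 'dunue'.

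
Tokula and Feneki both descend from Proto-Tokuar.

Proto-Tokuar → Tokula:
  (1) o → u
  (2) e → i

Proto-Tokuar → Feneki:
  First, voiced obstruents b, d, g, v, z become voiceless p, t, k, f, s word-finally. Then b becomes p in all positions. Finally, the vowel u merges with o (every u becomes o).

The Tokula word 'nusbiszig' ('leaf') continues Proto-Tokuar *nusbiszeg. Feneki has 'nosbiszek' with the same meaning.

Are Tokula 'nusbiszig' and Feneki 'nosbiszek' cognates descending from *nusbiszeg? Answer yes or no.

no

Derive the expected Feneki reflex of *nusbiszeg:
Feneki: *nusbiszeg
  nusbiszeg → nusbiszek   [final devoicing]
  nusbiszek → nuspiszek   [unconditioned shift]
  nuspiszek → nospiszek   [vowel merger]
  giving Feneki nospiszek.
The regular Feneki reflex would be 'nospiszek', but the attested form is 'nosbiszek'. The correspondence is irregular, so they are not cognates (the Feneki form has a different source).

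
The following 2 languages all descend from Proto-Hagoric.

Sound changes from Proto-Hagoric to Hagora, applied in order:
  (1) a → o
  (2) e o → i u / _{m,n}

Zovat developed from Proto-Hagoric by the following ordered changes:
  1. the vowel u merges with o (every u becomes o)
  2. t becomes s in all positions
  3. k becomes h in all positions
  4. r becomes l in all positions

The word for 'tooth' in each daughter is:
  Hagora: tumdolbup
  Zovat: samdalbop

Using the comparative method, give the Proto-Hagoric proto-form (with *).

Position 5: Hagora has o, Zovat has a. Zovat preserves a here (none of its changes turn any other segment into a), so the proto-segment is *a.
Position 8: Hagora has u, Zovat has o. Taking the neighbouring segments as reconstructed: Hagora u can only go back to *u; Zovat o could go back to *o or *u — the one source consistent with every daughter is *u.
Verify the candidate proto-form against each daughter:
Hagora: *tamdalbup > tomdolbup > tumdolbup  (by vowel merger, pre-nasal raising)
Zovat: *tamdalbup
  tamdalbup → tamdalbop   [vowel merger]
  tamdalbop → samdalbop   [unconditioned shift]
  samdalbop (rule 3 does not apply)
  samdalbop (rule 4 does not apply)
  giving Zovat samdalbop.
No other proto-form is consistent with every reflex, so the reconstruction is *tamdalbup.

*tamdalbup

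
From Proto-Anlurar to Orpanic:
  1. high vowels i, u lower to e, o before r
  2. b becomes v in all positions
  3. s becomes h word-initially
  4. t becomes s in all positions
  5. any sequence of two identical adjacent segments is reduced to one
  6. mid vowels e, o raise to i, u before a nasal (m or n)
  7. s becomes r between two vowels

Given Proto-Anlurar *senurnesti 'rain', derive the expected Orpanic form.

hinorneri

Orpanic: *senurnesti > senornesti > henornesti > henornessi > henornesi > hinornesi > hinorneri  (by pre-rhotic lowering, debuccalisation, unconditioned shift, degemination, pre-nasal raising, rhotacism)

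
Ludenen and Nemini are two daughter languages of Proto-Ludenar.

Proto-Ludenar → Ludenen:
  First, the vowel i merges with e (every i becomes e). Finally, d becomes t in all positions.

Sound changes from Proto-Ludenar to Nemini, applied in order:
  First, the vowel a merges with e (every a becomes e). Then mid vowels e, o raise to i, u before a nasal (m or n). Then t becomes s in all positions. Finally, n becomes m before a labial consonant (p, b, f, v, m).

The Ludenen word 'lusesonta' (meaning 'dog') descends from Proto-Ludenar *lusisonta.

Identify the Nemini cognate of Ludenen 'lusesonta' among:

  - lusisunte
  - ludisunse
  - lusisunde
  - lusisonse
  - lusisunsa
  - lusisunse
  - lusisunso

lusisunse

Nemini: start from *lusisonta.
  rule 1 (vowel merger): lusisonta → lusisonte
  rule 2 (pre-nasal raising): lusisonte → lusisunte
  rule 3 (unconditioned shift): lusisunte → lusisunse
  rule 4: no change — lusisunse
  ⇒ Nemini lusisunse
The other candidates each miss or misapply at least one Nemini change.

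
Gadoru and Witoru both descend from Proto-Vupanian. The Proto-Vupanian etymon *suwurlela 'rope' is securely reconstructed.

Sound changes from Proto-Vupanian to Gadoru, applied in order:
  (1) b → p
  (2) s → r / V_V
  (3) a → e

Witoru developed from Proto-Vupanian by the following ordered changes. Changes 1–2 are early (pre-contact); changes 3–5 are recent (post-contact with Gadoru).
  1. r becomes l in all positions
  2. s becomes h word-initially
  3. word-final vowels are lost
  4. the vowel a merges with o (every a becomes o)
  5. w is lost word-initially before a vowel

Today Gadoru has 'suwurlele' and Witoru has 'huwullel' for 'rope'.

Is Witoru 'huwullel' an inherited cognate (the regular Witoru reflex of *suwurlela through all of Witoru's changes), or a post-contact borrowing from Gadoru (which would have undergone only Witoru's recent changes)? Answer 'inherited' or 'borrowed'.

If inherited, *suwurlela would pass through all of Witoru's changes:
Witoru: *suwurlela > suwullela > huwullela > huwullel  (by unconditioned shift, debuccalisation, apocope)
If borrowed from Gadoru 'suwurlele' after the early changes, it would undergo only the recent ones:
  rule 3 (apocope): suwurlele → suwurlel
  rule 4 (vowel merger): no change (suwurlel)
  rule 5 (glide loss): no change (suwurlel)
  ⇒ as a loan: suwurlel
Witoru 'huwullel' matches the inherited outcome exactly, so it is an inherited cognate, not a loan.

inherited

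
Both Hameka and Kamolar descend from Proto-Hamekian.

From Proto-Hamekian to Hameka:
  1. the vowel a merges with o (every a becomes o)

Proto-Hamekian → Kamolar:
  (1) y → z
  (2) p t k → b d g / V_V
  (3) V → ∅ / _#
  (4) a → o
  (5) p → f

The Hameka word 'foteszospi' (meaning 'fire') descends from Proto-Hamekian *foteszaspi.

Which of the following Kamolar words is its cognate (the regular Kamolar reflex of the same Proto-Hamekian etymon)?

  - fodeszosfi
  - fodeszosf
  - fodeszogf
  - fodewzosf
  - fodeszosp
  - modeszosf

Kamolar: *foteszaspi
  foteszaspi (rule 1 does not apply)
  foteszaspi → fodeszaspi   [intervocalic voicing]
  fodeszaspi → fodeszasp   [apocope]
  fodeszasp → fodeszosp   [vowel merger]
  fodeszosp → fodeszosf   [unconditioned shift]
  giving Kamolar fodeszosf.
Among the options, 'fodeszosf' alone shows every Kamolar change applied in order.

fodeszosf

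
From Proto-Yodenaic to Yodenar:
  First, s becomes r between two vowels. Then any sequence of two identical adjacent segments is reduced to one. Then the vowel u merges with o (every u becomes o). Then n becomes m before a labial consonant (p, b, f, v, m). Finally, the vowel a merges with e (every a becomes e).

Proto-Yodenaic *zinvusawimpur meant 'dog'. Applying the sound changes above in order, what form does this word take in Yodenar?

Yodenar: *zinvusawimpur > zinvurawimpur > zinvorawimpor > zimvorawimpor > zimvorewimpor  (by rhotacism, vowel merger, nasal place assimilation, vowel merger)

zimvorewimpor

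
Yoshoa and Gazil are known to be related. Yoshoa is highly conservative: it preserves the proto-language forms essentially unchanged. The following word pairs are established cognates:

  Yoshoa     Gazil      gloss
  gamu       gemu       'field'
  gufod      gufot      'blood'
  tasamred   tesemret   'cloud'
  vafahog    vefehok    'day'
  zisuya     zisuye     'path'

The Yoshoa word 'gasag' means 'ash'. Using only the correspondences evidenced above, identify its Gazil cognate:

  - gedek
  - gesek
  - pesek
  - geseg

gesek

tasamred ~ tesemret, vafahog ~ vefehok — Yoshoa a corresponds to Gazil e after a consonant, before a consonant other than r, m, n, p, b, f, v.
vafahog ~ vefehok — Yoshoa g corresponds to Gazil k word-finally.
Applying these to Yoshoa 'gasag':
  gasag → gesag   (a→e after a consonant, before a consonant other than r, m, n, p, b, f, v)
  gesag → geseg   (a→e after a consonant, before a consonant other than r, m, n, p, b, f, v)
  geseg → gesek   (g→k word-finally)
So the Gazil cognate is 'gesek'.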